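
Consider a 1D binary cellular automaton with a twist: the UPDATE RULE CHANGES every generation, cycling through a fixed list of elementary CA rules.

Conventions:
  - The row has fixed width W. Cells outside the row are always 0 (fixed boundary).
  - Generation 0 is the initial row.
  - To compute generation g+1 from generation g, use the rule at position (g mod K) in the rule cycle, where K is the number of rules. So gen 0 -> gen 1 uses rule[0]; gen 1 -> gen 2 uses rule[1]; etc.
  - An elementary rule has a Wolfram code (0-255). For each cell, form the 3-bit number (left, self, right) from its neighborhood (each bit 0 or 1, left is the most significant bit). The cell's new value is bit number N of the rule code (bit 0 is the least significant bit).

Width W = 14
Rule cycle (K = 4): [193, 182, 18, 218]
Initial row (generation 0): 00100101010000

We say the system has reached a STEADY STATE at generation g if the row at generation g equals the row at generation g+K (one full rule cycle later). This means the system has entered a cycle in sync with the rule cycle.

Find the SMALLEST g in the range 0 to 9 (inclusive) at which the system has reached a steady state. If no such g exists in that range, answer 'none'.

Gen 0: 00100101010000
Gen 1 (rule 193): 10000000000111
Gen 2 (rule 182): 11000000001010
Gen 3 (rule 18): 00100000010001
Gen 4 (rule 218): 01010000101010
Gen 5 (rule 193): 00000110000000
Gen 6 (rule 182): 00001001000000
Gen 7 (rule 18): 00010110100000
Gen 8 (rule 218): 00100110010000
Gen 9 (rule 193): 10000010000111
Gen 10 (rule 182): 11000111001010
Gen 11 (rule 18): 00101000110001
Gen 12 (rule 218): 01000101111010
Gen 13 (rule 193): 00010000111000

Answer: none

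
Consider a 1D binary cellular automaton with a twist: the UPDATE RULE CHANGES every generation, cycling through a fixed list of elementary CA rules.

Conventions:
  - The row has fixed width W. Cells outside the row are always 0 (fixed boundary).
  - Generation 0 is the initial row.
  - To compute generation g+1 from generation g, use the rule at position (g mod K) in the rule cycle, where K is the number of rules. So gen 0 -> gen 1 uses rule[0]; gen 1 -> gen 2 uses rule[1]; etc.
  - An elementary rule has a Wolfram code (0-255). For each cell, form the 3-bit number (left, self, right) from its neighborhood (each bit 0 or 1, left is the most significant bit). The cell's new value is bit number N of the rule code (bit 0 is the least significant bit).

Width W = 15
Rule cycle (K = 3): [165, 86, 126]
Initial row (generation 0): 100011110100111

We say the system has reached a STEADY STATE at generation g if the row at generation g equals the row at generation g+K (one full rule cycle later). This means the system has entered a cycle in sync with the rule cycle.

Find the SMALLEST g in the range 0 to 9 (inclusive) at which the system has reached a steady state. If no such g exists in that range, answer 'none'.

Gen 0: 100011110100111
Gen 1 (rule 165): 101001101100010
Gen 2 (rule 86): 101110100110111
Gen 3 (rule 126): 111011111111101
Gen 4 (rule 165): 010101111111011
Gen 5 (rule 86): 110100000001001
Gen 6 (rule 126): 111110000011111
Gen 7 (rule 165): 011100111001110
Gen 8 (rule 86): 100111001110011
Gen 9 (rule 126): 111101111011111
Gen 10 (rule 165): 011010110101110
Gen 11 (rule 86): 101010010100011
Gen 12 (rule 126): 111111111110111

Answer: none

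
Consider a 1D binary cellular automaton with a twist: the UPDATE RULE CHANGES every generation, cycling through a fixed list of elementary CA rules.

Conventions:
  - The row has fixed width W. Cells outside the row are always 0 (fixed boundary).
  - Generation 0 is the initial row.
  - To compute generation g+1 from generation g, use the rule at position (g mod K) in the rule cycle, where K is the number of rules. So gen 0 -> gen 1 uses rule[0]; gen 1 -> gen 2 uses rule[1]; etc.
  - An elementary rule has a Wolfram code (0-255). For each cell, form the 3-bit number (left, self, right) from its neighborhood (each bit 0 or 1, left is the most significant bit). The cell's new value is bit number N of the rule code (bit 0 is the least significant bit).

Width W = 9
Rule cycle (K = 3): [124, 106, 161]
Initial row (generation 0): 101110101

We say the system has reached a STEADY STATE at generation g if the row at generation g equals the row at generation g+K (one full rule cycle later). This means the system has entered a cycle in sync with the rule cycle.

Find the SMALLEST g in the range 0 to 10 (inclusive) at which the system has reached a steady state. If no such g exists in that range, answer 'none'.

Answer: none

Derivation:
Gen 0: 101110101
Gen 1 (rule 124): 111011111
Gen 2 (rule 106): 101110001
Gen 3 (rule 161): 010100100
Gen 4 (rule 124): 011110110
Gen 5 (rule 106): 110011110
Gen 6 (rule 161): 000001100
Gen 7 (rule 124): 000001110
Gen 8 (rule 106): 000011010
Gen 9 (rule 161): 111000100
Gen 10 (rule 124): 101100110
Gen 11 (rule 106): 011101110
Gen 12 (rule 161): 001010100
Gen 13 (rule 124): 001111110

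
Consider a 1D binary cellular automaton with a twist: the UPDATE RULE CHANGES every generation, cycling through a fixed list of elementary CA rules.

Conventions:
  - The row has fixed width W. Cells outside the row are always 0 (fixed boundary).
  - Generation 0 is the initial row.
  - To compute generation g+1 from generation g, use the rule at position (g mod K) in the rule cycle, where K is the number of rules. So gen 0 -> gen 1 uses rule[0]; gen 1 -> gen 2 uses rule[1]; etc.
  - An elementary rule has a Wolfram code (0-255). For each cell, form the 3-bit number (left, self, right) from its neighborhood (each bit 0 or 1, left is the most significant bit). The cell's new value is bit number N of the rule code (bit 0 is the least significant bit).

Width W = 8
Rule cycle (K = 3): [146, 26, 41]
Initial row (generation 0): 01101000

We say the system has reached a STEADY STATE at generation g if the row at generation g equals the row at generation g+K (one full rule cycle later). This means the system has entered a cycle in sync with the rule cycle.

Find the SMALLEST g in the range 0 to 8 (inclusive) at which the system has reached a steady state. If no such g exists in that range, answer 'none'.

Gen 0: 01101000
Gen 1 (rule 146): 10000100
Gen 2 (rule 26): 01001010
Gen 3 (rule 41): 00000100
Gen 4 (rule 146): 00001010
Gen 5 (rule 26): 00010001
Gen 6 (rule 41): 11000100
Gen 7 (rule 146): 00101010
Gen 8 (rule 26): 01000001
Gen 9 (rule 41): 00011100
Gen 10 (rule 146): 00101010
Gen 11 (rule 26): 01000001

Answer: 7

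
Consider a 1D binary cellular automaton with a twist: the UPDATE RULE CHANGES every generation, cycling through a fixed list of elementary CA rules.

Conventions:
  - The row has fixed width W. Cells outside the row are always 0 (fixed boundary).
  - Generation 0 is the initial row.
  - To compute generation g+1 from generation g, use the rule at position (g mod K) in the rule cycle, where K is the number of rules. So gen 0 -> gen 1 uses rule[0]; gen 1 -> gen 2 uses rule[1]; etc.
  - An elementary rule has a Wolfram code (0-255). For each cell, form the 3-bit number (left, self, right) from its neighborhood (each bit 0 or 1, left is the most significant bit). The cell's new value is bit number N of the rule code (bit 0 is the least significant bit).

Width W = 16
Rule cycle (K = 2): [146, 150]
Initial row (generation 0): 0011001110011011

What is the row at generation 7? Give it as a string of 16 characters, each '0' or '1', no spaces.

Gen 0: 0011001110011011
Gen 1 (rule 146): 0100110101100000
Gen 2 (rule 150): 1111000100010000
Gen 3 (rule 146): 0110101010101000
Gen 4 (rule 150): 1000101010101100
Gen 5 (rule 146): 0101000000000010
Gen 6 (rule 150): 1101100000000111
Gen 7 (rule 146): 0000010000001010

Answer: 0000010000001010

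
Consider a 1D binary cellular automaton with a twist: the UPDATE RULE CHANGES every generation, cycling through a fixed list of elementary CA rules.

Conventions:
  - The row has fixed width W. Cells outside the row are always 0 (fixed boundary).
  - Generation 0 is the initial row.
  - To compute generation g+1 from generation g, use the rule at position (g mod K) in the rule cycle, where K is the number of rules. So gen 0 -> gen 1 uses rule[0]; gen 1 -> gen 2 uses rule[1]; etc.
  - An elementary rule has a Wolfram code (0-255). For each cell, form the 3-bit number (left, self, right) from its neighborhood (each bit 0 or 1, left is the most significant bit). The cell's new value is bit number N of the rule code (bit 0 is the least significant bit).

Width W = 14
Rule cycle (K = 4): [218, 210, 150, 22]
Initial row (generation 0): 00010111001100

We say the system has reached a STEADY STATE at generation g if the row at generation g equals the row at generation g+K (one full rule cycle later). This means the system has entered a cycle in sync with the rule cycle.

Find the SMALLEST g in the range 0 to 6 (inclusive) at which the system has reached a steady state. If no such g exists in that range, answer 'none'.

Gen 0: 00010111001100
Gen 1 (rule 218): 00100111111110
Gen 2 (rule 210): 01011011111111
Gen 3 (rule 150): 11000001111110
Gen 4 (rule 22): 00100010000001
Gen 5 (rule 218): 01010101000010
Gen 6 (rule 210): 10000000100101
Gen 7 (rule 150): 11000001111101
Gen 8 (rule 22): 00100010000001
Gen 9 (rule 218): 01010101000010
Gen 10 (rule 210): 10000000100101

Answer: 4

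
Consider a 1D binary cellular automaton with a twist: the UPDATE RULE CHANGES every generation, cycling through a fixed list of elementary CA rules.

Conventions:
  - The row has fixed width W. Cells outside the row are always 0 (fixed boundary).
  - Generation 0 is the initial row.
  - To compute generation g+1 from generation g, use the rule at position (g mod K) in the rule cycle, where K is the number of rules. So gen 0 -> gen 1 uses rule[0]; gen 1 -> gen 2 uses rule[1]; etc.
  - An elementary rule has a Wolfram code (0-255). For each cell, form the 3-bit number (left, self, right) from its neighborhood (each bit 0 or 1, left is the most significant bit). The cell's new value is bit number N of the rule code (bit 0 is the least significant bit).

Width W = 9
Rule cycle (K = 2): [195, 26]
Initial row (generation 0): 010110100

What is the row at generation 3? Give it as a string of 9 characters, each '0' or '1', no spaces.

Answer: 100000000

Derivation:
Gen 0: 010110100
Gen 1 (rule 195): 100010001
Gen 2 (rule 26): 010101010
Gen 3 (rule 195): 100000000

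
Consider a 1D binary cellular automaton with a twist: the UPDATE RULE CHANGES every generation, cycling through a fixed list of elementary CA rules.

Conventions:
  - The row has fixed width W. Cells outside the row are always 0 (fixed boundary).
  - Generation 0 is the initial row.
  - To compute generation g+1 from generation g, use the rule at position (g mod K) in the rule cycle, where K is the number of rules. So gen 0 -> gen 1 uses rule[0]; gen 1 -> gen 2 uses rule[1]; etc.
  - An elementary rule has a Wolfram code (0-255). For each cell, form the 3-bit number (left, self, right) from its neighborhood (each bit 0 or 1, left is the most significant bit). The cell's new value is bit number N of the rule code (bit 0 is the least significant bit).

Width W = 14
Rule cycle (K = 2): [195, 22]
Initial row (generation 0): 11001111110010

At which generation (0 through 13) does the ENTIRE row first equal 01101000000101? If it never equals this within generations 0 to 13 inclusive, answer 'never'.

Gen 0: 11001111110010
Gen 1 (rule 195): 01010111110100
Gen 2 (rule 22): 11010000000110
Gen 3 (rule 195): 01000111111010
Gen 4 (rule 22): 11101000000011
Gen 5 (rule 195): 01100011111101
Gen 6 (rule 22): 10010100000001
Gen 7 (rule 195): 00100001111110
Gen 8 (rule 22): 01110010000001
Gen 9 (rule 195): 10110100111110
Gen 10 (rule 22): 10000111000001
Gen 11 (rule 195): 00111011011110
Gen 12 (rule 22): 01000000000001
Gen 13 (rule 195): 10011111111110

Answer: never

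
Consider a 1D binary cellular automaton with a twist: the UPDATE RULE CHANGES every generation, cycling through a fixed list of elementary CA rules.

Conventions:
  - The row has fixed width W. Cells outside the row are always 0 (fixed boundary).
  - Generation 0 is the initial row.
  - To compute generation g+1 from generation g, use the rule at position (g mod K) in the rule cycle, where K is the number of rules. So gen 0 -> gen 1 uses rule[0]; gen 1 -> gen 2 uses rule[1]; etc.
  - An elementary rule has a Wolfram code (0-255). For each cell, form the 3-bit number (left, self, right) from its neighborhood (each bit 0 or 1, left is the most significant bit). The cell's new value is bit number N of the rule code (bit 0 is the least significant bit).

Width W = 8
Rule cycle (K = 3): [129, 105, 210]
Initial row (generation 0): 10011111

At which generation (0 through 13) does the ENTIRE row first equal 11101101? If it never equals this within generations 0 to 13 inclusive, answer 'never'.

Answer: 5

Derivation:
Gen 0: 10011111
Gen 1 (rule 129): 00001110
Gen 2 (rule 105): 11101010
Gen 3 (rule 210): 01100001
Gen 4 (rule 129): 00001100
Gen 5 (rule 105): 11101101
Gen 6 (rule 210): 01100100
Gen 7 (rule 129): 00000001
Gen 8 (rule 105): 11111100
Gen 9 (rule 210): 01111110
Gen 10 (rule 129): 00111100
Gen 11 (rule 105): 10100101
Gen 12 (rule 210): 00011000
Gen 13 (rule 129): 11000011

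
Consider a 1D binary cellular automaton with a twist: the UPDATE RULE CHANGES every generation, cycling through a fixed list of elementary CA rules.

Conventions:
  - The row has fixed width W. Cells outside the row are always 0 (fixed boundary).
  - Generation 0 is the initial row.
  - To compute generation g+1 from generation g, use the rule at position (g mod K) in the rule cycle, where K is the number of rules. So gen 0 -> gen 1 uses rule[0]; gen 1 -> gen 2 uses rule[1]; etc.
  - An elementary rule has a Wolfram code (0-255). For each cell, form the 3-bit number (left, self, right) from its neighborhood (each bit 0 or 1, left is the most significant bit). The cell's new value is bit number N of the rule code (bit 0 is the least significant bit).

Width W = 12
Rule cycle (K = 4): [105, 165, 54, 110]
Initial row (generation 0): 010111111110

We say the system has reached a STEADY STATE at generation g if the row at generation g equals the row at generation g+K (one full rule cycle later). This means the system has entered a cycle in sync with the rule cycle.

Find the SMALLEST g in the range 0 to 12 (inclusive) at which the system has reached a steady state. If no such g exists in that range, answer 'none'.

Gen 0: 010111111110
Gen 1 (rule 105): 001100000010
Gen 2 (rule 165): 100001111010
Gen 3 (rule 54): 110010000111
Gen 4 (rule 110): 110110001101
Gen 5 (rule 105): 111110101110
Gen 6 (rule 165): 011101110100
Gen 7 (rule 54): 100010001110
Gen 8 (rule 110): 100110011010
Gen 9 (rule 105): 000110011100
Gen 10 (rule 165): 110000001001
Gen 11 (rule 54): 001000011111
Gen 12 (rule 110): 011000110001
Gen 13 (rule 105): 011010110100
Gen 14 (rule 165): 000111001101
Gen 15 (rule 54): 001000110011
Gen 16 (rule 110): 011001110111

Answer: none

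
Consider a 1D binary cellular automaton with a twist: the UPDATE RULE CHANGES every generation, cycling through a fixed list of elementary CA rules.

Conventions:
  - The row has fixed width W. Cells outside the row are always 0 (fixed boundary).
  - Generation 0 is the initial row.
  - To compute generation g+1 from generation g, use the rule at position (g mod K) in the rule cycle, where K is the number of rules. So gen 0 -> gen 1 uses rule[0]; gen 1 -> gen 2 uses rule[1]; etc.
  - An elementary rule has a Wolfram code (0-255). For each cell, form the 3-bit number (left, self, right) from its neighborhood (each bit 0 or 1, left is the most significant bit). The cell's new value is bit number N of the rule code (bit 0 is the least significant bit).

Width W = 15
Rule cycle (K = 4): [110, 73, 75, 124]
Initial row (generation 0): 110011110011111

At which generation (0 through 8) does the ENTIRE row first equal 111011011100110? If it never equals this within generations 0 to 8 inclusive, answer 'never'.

Answer: never

Derivation:
Gen 0: 110011110011111
Gen 1 (rule 110): 110110010110001
Gen 2 (rule 73): 110110000110100
Gen 3 (rule 75): 110110111110001
Gen 4 (rule 124): 111111100011001
Gen 5 (rule 110): 100000100111011
Gen 6 (rule 73): 001110000101011
Gen 7 (rule 75): 111010111000011
Gen 8 (rule 124): 101111101100011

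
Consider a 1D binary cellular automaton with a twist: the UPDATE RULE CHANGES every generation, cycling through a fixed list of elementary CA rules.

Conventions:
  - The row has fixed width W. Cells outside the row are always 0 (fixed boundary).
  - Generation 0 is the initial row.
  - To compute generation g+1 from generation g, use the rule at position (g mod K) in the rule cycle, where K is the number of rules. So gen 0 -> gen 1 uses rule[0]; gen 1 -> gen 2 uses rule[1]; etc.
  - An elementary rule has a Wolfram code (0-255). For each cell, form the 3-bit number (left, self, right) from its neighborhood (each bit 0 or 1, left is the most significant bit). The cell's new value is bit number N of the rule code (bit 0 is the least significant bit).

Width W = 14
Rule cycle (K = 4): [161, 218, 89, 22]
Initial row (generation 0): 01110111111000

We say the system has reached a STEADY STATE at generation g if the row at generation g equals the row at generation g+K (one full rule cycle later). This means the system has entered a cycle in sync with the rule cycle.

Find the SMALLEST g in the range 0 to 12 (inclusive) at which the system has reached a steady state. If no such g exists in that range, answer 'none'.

Gen 0: 01110111111000
Gen 1 (rule 161): 00101011110011
Gen 2 (rule 218): 01000011111111
Gen 3 (rule 89): 00111010000001
Gen 4 (rule 22): 01000011000011
Gen 5 (rule 161): 00011000011000
Gen 6 (rule 218): 00111100111100
Gen 7 (rule 89): 10100110100111
Gen 8 (rule 22): 10111000111000
Gen 9 (rule 161): 01010010010011
Gen 10 (rule 218): 10001101101111
Gen 11 (rule 89): 01101101101001
Gen 12 (rule 22): 10000000001111
Gen 13 (rule 161): 00111111100110
Gen 14 (rule 218): 01111111111111
Gen 15 (rule 89): 01000000000001
Gen 16 (rule 22): 11100000000011

Answer: none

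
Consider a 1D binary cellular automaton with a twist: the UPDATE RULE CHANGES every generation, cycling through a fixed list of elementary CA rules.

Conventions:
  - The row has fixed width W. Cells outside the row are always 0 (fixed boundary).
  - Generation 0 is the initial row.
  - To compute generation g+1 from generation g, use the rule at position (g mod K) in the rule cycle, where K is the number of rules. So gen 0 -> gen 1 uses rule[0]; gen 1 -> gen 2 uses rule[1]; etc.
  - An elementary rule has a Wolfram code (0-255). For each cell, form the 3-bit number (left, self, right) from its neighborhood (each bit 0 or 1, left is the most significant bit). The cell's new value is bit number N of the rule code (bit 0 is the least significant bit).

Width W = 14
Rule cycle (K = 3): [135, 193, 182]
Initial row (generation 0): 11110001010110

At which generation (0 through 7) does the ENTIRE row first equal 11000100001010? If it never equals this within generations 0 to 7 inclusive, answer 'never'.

Answer: never

Derivation:
Gen 0: 11110001010110
Gen 1 (rule 135): 01100111010000
Gen 2 (rule 193): 00100011000111
Gen 3 (rule 182): 01110100101010
Gen 4 (rule 135): 10100101101010
Gen 5 (rule 193): 00000000100000
Gen 6 (rule 182): 00000001110000
Gen 7 (rule 135): 11111110100111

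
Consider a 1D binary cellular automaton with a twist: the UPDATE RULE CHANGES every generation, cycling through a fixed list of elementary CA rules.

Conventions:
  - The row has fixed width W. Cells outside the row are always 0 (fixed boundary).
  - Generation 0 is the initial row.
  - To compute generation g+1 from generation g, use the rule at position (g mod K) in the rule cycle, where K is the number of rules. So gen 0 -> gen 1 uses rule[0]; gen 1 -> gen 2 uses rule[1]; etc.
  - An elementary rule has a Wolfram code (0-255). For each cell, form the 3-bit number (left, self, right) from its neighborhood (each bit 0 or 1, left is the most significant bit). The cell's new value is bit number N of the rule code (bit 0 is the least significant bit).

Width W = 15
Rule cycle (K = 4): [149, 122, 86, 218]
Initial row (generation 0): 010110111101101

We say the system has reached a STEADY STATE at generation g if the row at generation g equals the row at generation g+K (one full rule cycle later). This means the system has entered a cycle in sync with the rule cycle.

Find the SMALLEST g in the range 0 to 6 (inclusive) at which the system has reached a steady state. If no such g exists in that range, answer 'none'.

Answer: none

Derivation:
Gen 0: 010110111101101
Gen 1 (rule 149): 010000011000001
Gen 2 (rule 122): 101000111100010
Gen 3 (rule 86): 101101000110111
Gen 4 (rule 218): 001100101110111
Gen 5 (rule 149): 100010100100010
Gen 6 (rule 122): 010101011010101
Gen 7 (rule 86): 110101001010101
Gen 8 (rule 218): 110000110000000
Gen 9 (rule 149): 001110001111111
Gen 10 (rule 122): 011011011000001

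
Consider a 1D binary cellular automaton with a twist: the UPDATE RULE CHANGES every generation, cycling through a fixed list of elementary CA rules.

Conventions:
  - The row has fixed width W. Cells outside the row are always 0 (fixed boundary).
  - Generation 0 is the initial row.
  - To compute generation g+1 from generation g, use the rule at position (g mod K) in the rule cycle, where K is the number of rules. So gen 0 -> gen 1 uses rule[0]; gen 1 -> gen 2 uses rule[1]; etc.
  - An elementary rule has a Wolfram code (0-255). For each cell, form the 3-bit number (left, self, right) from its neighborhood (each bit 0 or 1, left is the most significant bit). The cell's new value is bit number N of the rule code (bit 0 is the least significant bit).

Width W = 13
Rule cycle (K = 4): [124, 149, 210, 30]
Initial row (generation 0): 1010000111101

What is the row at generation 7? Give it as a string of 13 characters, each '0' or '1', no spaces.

Gen 0: 1010000111101
Gen 1 (rule 124): 1111000100111
Gen 2 (rule 149): 0110110110010
Gen 3 (rule 210): 1010010011101
Gen 4 (rule 30): 1011111110001
Gen 5 (rule 124): 1110000011001
Gen 6 (rule 149): 0101111000101
Gen 7 (rule 210): 1000111101000

Answer: 1000111101000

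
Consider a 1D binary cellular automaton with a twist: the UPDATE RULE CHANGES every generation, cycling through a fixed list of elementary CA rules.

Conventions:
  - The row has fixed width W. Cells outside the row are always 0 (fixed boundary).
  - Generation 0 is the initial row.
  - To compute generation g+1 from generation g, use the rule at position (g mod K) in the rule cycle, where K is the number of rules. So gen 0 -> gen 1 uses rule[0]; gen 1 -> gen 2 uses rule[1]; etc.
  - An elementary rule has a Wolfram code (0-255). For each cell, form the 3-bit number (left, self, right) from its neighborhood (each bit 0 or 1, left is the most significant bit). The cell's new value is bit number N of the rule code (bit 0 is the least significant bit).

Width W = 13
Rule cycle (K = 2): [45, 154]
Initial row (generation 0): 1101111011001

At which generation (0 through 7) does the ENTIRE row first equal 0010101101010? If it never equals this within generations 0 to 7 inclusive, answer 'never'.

Answer: 2

Derivation:
Gen 0: 1101111011001
Gen 1 (rule 45): 1011000110001
Gen 2 (rule 154): 0010101101010
Gen 3 (rule 45): 1011111011110
Gen 4 (rule 154): 0011110011101
Gen 5 (rule 45): 1010000010011
Gen 6 (rule 154): 0001000101110
Gen 7 (rule 45): 1101010111000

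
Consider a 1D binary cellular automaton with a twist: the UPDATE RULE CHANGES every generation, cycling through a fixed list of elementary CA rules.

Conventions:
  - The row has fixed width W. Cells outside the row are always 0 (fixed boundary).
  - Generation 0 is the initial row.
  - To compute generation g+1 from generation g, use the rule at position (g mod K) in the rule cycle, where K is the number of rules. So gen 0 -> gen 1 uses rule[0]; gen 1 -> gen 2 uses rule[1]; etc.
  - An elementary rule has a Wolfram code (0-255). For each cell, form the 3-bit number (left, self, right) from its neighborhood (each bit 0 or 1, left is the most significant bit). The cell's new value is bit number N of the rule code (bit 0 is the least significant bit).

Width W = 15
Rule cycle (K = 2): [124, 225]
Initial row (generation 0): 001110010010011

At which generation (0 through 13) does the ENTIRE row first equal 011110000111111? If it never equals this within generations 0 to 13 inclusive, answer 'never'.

Answer: 11

Derivation:
Gen 0: 001110010010011
Gen 1 (rule 124): 001011011011011
Gen 2 (rule 225): 100101101101101
Gen 3 (rule 124): 110111111111111
Gen 4 (rule 225): 011011111111111
Gen 5 (rule 124): 011110000000001
Gen 6 (rule 225): 001110111111100
Gen 7 (rule 124): 001011100000110
Gen 8 (rule 225): 100101101110010
Gen 9 (rule 124): 110111111011011
Gen 10 (rule 225): 011011111101101
Gen 11 (rule 124): 011110000111111
Gen 12 (rule 225): 001110110011111
Gen 13 (rule 124): 001011111010001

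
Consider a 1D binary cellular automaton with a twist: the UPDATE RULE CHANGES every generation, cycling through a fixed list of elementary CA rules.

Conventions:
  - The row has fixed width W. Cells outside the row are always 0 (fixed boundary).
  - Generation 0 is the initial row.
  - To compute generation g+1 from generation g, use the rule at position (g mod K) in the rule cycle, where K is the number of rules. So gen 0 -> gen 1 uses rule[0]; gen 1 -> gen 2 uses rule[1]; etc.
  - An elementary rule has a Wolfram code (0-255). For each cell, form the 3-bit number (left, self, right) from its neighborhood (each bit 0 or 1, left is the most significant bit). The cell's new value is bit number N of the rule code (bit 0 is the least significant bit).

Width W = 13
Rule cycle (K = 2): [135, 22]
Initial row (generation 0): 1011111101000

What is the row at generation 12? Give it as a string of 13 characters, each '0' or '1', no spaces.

Gen 0: 1011111101000
Gen 1 (rule 135): 1001111001011
Gen 2 (rule 22): 1110000111000
Gen 3 (rule 135): 0100111010011
Gen 4 (rule 22): 1111000011100
Gen 5 (rule 135): 0110011101001
Gen 6 (rule 22): 1001100001111
Gen 7 (rule 135): 1010001110110
Gen 8 (rule 22): 1011010000001
Gen 9 (rule 135): 1000010111111
Gen 10 (rule 22): 1100110000000
Gen 11 (rule 135): 0001000111111
Gen 12 (rule 22): 0011101000000

Answer: 0011101000000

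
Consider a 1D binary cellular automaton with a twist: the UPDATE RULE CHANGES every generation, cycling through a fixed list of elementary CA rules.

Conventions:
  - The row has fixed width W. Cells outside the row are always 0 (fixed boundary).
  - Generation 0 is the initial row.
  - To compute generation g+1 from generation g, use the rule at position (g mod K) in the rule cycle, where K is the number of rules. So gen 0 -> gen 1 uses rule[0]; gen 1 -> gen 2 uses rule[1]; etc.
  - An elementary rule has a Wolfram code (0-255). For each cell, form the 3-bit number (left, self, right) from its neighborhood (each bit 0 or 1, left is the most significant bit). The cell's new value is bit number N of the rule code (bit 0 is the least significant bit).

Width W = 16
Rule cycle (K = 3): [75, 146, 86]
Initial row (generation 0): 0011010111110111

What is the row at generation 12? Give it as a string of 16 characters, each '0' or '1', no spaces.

Answer: 1100000110100011

Derivation:
Gen 0: 0011010111110111
Gen 1 (rule 75): 1111000100010101
Gen 2 (rule 146): 0110101010100000
Gen 3 (rule 86): 1010101010110000
Gen 4 (rule 75): 0000000000110111
Gen 5 (rule 146): 0000000001000010
Gen 6 (rule 86): 0000000011100111
Gen 7 (rule 75): 1111111110101101
Gen 8 (rule 146): 0111111100000000
Gen 9 (rule 86): 1000000110000000
Gen 10 (rule 75): 0011111110111111
Gen 11 (rule 146): 0101111100011110
Gen 12 (rule 86): 1100000110100011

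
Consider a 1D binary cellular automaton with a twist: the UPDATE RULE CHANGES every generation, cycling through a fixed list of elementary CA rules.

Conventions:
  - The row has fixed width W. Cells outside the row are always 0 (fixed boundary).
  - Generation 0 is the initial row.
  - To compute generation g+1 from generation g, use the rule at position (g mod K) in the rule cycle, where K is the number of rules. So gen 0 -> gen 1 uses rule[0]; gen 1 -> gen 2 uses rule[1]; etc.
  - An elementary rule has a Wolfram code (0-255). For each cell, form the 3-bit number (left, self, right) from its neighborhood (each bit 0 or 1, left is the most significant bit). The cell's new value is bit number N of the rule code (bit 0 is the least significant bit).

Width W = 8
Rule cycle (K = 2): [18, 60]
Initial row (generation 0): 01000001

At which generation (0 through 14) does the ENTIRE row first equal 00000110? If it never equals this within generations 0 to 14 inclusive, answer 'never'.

Answer: 14

Derivation:
Gen 0: 01000001
Gen 1 (rule 18): 10100010
Gen 2 (rule 60): 11110011
Gen 3 (rule 18): 00001100
Gen 4 (rule 60): 00001010
Gen 5 (rule 18): 00010001
Gen 6 (rule 60): 00011001
Gen 7 (rule 18): 00100110
Gen 8 (rule 60): 00110101
Gen 9 (rule 18): 01000000
Gen 10 (rule 60): 01100000
Gen 11 (rule 18): 10010000
Gen 12 (rule 60): 11011000
Gen 13 (rule 18): 00000100
Gen 14 (rule 60): 00000110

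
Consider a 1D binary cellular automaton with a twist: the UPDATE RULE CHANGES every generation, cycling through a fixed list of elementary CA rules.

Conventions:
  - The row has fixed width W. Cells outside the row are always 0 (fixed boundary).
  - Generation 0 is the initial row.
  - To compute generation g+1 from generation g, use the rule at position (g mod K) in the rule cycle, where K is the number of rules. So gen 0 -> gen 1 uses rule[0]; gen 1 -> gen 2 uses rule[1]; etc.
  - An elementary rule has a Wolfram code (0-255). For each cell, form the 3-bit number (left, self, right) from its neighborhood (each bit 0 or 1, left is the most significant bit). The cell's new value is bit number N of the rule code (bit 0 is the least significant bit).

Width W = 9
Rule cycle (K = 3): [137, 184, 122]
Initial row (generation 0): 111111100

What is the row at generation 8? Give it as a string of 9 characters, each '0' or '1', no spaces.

Answer: 010000000

Derivation:
Gen 0: 111111100
Gen 1 (rule 137): 111111001
Gen 2 (rule 184): 111110100
Gen 3 (rule 122): 100011010
Gen 4 (rule 137): 001010000
Gen 5 (rule 184): 000101000
Gen 6 (rule 122): 001010100
Gen 7 (rule 137): 100000001
Gen 8 (rule 184): 010000000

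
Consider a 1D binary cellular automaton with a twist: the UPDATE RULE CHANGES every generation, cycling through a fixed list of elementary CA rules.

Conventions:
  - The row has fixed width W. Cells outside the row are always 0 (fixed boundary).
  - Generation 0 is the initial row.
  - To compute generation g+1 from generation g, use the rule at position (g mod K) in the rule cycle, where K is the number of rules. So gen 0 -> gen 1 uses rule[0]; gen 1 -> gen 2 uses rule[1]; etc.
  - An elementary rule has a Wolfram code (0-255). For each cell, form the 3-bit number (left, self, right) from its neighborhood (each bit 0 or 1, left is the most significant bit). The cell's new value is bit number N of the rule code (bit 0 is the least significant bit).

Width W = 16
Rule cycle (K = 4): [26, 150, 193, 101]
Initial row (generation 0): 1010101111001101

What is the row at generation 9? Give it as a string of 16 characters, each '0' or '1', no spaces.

Gen 0: 1010101111001101
Gen 1 (rule 26): 0000001000111000
Gen 2 (rule 150): 0000011101010100
Gen 3 (rule 193): 1111001100000001
Gen 4 (rule 101): 0001000101111101
Gen 5 (rule 26): 0010101001000000
Gen 6 (rule 150): 0110101111100000
Gen 7 (rule 193): 0010000111101111
Gen 8 (rule 101): 1010110000110001
Gen 9 (rule 26): 0000101001101010

Answer: 0000101001101010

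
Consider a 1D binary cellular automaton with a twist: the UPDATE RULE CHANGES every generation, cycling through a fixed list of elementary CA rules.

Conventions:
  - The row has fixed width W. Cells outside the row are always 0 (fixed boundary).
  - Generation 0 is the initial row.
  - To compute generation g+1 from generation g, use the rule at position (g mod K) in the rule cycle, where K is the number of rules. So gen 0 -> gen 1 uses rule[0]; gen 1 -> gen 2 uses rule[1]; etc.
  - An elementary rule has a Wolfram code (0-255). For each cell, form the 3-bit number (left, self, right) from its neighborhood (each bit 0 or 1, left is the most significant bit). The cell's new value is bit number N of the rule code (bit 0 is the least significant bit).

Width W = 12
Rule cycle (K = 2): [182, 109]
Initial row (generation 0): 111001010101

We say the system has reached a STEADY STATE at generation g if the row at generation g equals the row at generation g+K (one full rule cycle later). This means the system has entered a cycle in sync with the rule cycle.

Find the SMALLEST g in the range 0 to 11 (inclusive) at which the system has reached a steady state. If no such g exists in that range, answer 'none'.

Answer: none

Derivation:
Gen 0: 111001010101
Gen 1 (rule 182): 010111111111
Gen 2 (rule 109): 011100000001
Gen 3 (rule 182): 101010000011
Gen 4 (rule 109): 111110111011
Gen 5 (rule 182): 011101010100
Gen 6 (rule 109): 010111111101
Gen 7 (rule 182): 111011111011
Gen 8 (rule 109): 101110001111
Gen 9 (rule 182): 110101010110
Gen 10 (rule 109): 111111111110
Gen 11 (rule 182): 011111111101
Gen 12 (rule 109): 010000000111
Gen 13 (rule 182): 111000001010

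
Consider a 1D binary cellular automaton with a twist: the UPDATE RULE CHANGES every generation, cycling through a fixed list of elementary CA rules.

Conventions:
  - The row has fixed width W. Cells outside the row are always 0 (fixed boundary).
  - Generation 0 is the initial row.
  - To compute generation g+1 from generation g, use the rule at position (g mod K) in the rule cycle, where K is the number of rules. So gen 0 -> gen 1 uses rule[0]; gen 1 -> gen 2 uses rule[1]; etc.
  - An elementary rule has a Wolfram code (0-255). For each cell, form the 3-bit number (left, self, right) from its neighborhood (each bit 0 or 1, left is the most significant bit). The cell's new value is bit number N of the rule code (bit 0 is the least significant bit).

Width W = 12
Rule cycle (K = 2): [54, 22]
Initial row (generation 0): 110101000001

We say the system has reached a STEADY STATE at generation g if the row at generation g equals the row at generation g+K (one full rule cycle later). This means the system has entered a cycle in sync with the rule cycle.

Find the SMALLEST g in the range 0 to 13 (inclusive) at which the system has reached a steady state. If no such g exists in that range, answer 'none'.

Gen 0: 110101000001
Gen 1 (rule 54): 001111100011
Gen 2 (rule 22): 010000010100
Gen 3 (rule 54): 111000111110
Gen 4 (rule 22): 000101000001
Gen 5 (rule 54): 001111100011
Gen 6 (rule 22): 010000010100
Gen 7 (rule 54): 111000111110
Gen 8 (rule 22): 000101000001
Gen 9 (rule 54): 001111100011
Gen 10 (rule 22): 010000010100
Gen 11 (rule 54): 111000111110
Gen 12 (rule 22): 000101000001
Gen 13 (rule 54): 001111100011
Gen 14 (rule 22): 010000010100
Gen 15 (rule 54): 111000111110

Answer: none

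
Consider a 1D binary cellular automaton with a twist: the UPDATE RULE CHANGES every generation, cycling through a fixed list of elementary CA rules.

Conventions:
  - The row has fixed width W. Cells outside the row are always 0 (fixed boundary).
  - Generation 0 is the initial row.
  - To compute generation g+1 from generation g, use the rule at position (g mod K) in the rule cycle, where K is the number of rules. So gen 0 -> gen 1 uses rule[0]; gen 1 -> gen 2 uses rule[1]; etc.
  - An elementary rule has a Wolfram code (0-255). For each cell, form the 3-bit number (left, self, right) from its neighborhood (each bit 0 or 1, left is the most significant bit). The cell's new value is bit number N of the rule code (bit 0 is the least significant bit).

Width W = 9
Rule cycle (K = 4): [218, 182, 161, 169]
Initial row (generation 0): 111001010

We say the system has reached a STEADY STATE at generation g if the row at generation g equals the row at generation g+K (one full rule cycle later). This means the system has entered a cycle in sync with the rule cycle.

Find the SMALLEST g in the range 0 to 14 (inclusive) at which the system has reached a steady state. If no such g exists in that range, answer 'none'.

Answer: 9

Derivation:
Gen 0: 111001010
Gen 1 (rule 218): 111110001
Gen 2 (rule 182): 011101011
Gen 3 (rule 161): 001010100
Gen 4 (rule 169): 100101001
Gen 5 (rule 218): 011000110
Gen 6 (rule 182): 100101001
Gen 7 (rule 161): 000010000
Gen 8 (rule 169): 111000111
Gen 9 (rule 218): 111101111
Gen 10 (rule 182): 011010110
Gen 11 (rule 161): 000101000
Gen 12 (rule 169): 110010011
Gen 13 (rule 218): 111101111
Gen 14 (rule 182): 011010110
Gen 15 (rule 161): 000101000
Gen 16 (rule 169): 110010011
Gen 17 (rule 218): 111101111
Gen 18 (rule 182): 011010110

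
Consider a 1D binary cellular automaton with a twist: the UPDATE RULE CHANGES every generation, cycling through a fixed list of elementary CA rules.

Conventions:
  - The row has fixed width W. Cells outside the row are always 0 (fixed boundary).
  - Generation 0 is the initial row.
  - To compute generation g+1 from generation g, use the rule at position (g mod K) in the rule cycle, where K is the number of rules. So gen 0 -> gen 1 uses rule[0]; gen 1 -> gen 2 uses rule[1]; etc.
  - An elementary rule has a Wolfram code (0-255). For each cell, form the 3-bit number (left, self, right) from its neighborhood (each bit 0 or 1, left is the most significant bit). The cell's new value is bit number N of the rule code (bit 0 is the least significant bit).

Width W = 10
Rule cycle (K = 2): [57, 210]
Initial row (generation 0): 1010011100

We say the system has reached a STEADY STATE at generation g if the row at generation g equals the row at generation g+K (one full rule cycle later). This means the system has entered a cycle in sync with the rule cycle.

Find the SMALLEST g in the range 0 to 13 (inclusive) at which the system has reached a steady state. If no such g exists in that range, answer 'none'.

Gen 0: 1010011100
Gen 1 (rule 57): 0101010011
Gen 2 (rule 210): 1000001101
Gen 3 (rule 57): 0111101010
Gen 4 (rule 210): 1011100001
Gen 5 (rule 57): 0110011100
Gen 6 (rule 210): 1011101110
Gen 7 (rule 57): 0110011001
Gen 8 (rule 210): 1011101110
Gen 9 (rule 57): 0110011001
Gen 10 (rule 210): 1011101110
Gen 11 (rule 57): 0110011001
Gen 12 (rule 210): 1011101110
Gen 13 (rule 57): 0110011001
Gen 14 (rule 210): 1011101110
Gen 15 (rule 57): 0110011001

Answer: 6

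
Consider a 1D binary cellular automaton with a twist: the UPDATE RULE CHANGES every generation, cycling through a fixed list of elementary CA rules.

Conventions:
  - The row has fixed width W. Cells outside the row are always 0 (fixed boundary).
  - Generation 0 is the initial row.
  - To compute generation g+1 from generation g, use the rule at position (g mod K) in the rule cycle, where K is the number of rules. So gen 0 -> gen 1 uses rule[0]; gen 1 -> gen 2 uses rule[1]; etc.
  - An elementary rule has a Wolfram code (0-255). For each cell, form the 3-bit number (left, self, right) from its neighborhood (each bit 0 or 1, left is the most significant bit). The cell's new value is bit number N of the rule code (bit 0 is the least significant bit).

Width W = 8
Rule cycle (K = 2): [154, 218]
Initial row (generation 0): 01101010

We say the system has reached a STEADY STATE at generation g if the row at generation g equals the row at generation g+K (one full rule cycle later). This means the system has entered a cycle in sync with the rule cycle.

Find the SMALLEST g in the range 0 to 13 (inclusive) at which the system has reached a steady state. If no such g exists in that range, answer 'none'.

Answer: none

Derivation:
Gen 0: 01101010
Gen 1 (rule 154): 11000001
Gen 2 (rule 218): 11100010
Gen 3 (rule 154): 11010101
Gen 4 (rule 218): 11000000
Gen 5 (rule 154): 10100000
Gen 6 (rule 218): 00010000
Gen 7 (rule 154): 00101000
Gen 8 (rule 218): 01000100
Gen 9 (rule 154): 10101010
Gen 10 (rule 218): 00000001
Gen 11 (rule 154): 00000010
Gen 12 (rule 218): 00000101
Gen 13 (rule 154): 00001000
Gen 14 (rule 218): 00010100
Gen 15 (rule 154): 00100010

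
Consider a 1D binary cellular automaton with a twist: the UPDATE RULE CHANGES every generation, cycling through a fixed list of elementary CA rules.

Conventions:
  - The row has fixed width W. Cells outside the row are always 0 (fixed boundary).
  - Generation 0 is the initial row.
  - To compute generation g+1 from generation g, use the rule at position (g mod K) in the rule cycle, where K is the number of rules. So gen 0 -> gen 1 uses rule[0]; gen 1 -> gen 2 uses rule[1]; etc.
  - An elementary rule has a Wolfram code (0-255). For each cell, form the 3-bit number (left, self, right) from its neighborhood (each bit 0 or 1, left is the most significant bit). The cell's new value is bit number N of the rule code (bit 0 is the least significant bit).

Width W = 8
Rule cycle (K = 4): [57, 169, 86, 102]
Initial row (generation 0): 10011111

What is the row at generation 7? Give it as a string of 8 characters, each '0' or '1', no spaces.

Answer: 11101110

Derivation:
Gen 0: 10011111
Gen 1 (rule 57): 01010000
Gen 2 (rule 169): 00100111
Gen 3 (rule 86): 01111001
Gen 4 (rule 102): 10001011
Gen 5 (rule 57): 01100110
Gen 6 (rule 169): 01000100
Gen 7 (rule 86): 11101110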